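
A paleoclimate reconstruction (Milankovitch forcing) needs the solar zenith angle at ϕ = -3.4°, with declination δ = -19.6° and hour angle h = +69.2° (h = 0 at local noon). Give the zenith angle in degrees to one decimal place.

cos θ_z = sin ϕ sin δ + cos ϕ cos δ cos h = 0.019894 + 0.333942 = 0.353836.
θ_z = arccos(0.353836) = 69.3°.

θ_z = 69.3°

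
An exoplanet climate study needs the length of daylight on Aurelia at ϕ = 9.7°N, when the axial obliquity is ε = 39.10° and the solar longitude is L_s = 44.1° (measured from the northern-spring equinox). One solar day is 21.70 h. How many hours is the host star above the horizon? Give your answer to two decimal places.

Solar declination: sin δ = sin ε · sin L_s = sin 39.10° × sin 44.1° = 0.43890, so δ = +26.033°.
cos h₀ = −tan ϕ · tan δ = −tan(+9.7°) × tan(+26.033°) = -0.0835, so h₀ = 1.6544 rad = 94.79°.
Daylight = 2h₀/(2π) × 21.70 h = (1.6544/π) × 21.70 = 11.43 h.

11.43 h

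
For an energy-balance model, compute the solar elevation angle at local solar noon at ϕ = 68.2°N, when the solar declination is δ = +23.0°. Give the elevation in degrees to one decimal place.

At local noon the hour angle is zero, so the zenith angle equals |ϕ − δ| = |+68.2° − (+23.000°)| = 45.200°.
Elevation = 90° − 45.200° = 44.8°.

44.8°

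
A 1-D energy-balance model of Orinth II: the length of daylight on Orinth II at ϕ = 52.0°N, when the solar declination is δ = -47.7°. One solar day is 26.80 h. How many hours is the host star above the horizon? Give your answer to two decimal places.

cos h₀ = −tan ϕ · tan δ = 1.4066 ≥ 1, so the host star never rises (polar night) and h₀ = 0.
Daylight = 2h₀/(2π) × 26.80 h = (0.0000/π) × 26.80 = 0.00 h.

0.00 h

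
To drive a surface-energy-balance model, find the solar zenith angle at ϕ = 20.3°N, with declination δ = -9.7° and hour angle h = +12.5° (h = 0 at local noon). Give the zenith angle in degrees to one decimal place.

θ_z = 32.4°

cos θ_z = sin ϕ sin δ + cos ϕ cos δ cos h = -0.058455 + 0.902567 = 0.844112.
θ_z = arccos(0.844112) = 32.4°.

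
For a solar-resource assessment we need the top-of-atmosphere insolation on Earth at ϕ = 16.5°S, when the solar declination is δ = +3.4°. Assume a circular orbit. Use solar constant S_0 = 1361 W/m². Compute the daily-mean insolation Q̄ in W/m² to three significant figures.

cos h₀ = −tan(-16.5°) tan(+3.400°) = 0.0176, h₀ = 1.5532 rad.
Bracket: h₀ sin ϕ sin δ + cos ϕ cos δ sin h₀ = 1.5532×-0.28402×0.05931 + 0.95882×0.99824×0.99985 = -0.026164 + 0.956989 = 0.930825.
Q̄ = (S_0/π) × [bracket] = (1361/π) × 0.930825 = 403.3 W/m².

Q̄ ≈ 403 W/m²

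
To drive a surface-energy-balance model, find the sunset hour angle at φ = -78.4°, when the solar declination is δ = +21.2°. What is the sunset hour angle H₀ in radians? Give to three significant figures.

H₀ = 0.00 rad

cos H₀ = −tan φ · tan δ = 1.8896 ≥ 1, so the Sun never rises (polar night) and H₀ = 0.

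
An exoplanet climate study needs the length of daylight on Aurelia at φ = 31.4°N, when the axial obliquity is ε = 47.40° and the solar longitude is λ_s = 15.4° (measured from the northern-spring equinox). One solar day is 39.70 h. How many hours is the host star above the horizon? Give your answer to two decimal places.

Solar declination: sin δ = sin ε · sin λ_s = sin 47.40° × sin 15.4° = 0.19548, so δ = +11.272°.
cos H₀ = −tan φ · tan δ = −tan(+31.4°) × tan(+11.272°) = -0.1217, so H₀ = 1.6928 rad = 96.99°.
Daylight = 2H₀/(2π) × 39.70 h = (1.6928/π) × 39.70 = 21.39 h.

21.39 h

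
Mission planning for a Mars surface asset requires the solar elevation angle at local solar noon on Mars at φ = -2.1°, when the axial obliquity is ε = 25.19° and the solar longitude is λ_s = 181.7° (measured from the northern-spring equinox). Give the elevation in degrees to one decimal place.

Solar declination: sin δ = sin ε · sin λ_s = sin 25.19° × sin 181.7° = -0.01263, so δ = -0.723°.
At local noon the hour angle is zero, so the zenith angle equals |φ − δ| = |-2.1° − (-0.723°)| = 1.377°.
Elevation = 90° − 1.377° = 88.6°.

88.6°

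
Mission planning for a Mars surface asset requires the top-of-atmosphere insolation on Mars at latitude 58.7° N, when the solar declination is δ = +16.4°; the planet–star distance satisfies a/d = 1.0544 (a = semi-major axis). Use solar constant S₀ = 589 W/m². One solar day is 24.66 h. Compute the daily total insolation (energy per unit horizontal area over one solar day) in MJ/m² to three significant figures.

cos H₀ = −tan(+58.7°) tan(+16.400°) = -0.4841, H₀ = 2.0761 rad.
Bracket: H₀ sin φ sin δ + cos φ cos δ sin H₀ = 2.0761×0.85446×0.28234 + 0.51952×0.95931×0.87503 = 0.500855 + 0.436098 = 0.936953.
Inverse-square distance factor (a/d)² = 1.0544² = 1.111759.
Q̄ = (S₀/π) × 1.111759 × [bracket] = (589/π) × 1.111759 × 0.936953 = 195.30 W/m².
Daily total = Q̄ × 24.66 h × 3600 s/h = 195.30 × 24.66 × 3600 / 10⁶ = 17.34 MJ/m².

17.3 MJ/m²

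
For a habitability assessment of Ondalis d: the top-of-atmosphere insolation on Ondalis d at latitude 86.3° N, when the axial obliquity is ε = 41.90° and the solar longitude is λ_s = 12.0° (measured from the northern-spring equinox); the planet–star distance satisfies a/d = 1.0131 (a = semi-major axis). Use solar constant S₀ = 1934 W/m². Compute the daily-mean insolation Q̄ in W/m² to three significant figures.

Solar declination: sin δ = sin ε · sin λ_s = sin 41.90° × sin 12.0° = 0.13885, so δ = +7.981°.
cos H₀ = −tan(+86.3°) tan(+7.981°) = -2.1682 ≤ −1 ⇒ polar day, H₀ = π.
Bracket: H₀ sin φ sin δ + cos φ cos δ sin H₀ = 3.1416×0.99792×0.13885 + 0.06453×0.99031×0.00000 = 0.435304 + 0.000000 = 0.435304.
Inverse-square distance factor (a/d)² = 1.0131² = 1.026372.
Q̄ = (S₀/π) × 1.026372 × [bracket] = (1934/π) × 1.026372 × 0.435304 = 275.0 W/m².

Q̄ ≈ 275 W/m²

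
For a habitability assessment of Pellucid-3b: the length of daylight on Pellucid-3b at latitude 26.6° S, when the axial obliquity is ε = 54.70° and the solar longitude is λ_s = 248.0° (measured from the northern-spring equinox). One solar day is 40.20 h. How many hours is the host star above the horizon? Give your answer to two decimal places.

28.01 h

Solar declination: sin δ = sin ε · sin λ_s = sin 54.70° × sin 248.0° = -0.75671, so δ = -49.175°.
cos H₀ = −tan φ · tan δ = −tan(-26.6°) × tan(-49.175°) = -0.5796, so H₀ = 2.1891 rad = 125.42°.
Daylight = 2H₀/(2π) × 40.20 h = (2.1891/π) × 40.20 = 28.01 h.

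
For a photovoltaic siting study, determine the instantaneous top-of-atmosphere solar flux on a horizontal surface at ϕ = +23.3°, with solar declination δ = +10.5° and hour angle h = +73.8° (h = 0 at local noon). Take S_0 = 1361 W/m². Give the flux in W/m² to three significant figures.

441 W/m²

cos θ_z = sin ϕ sin δ + cos ϕ cos δ cos h = 0.072082 + 0.251948 = 0.324030.
Flux = S_0 · cos θ_z = 1361 × 0.324030 = 441.0 W/m².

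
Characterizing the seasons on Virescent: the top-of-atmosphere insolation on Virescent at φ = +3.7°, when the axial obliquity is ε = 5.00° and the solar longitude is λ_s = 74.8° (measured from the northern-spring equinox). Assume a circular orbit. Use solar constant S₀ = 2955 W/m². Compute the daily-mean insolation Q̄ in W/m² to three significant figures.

Q̄ ≈ 943 W/m²

Solar declination: sin δ = sin ε · sin λ_s = sin 5.00° × sin 74.8° = 0.08411, so δ = +4.825°.
cos H₀ = −tan(+3.7°) tan(+4.825°) = -0.0055, H₀ = 1.5763 rad.
Bracket: H₀ sin φ sin δ + cos φ cos δ sin H₀ = 1.5763×0.06453×0.08411 + 0.99792×0.99646×0.99999 = 0.008556 + 0.994377 = 1.002933.
Q̄ = (S₀/π) × [bracket] = (2955/π) × 1.002933 = 943.4 W/m².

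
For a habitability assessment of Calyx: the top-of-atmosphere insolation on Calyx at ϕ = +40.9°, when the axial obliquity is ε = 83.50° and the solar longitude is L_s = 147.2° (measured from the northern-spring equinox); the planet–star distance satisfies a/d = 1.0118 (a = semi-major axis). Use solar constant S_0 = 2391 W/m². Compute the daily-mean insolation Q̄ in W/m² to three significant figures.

Q̄ ≈ 1.01e+03 W/m²

Solar declination: sin δ = sin ε · sin L_s = sin 83.50° × sin 147.2° = 0.53823, so δ = +32.563°.
cos h₀ = −tan(+40.9°) tan(+32.563°) = -0.5532, h₀ = 2.1570 rad.
Bracket: h₀ sin ϕ sin δ + cos ϕ cos δ sin h₀ = 2.1570×0.65474×0.53823 + 0.75585×0.84280×0.83306 = 0.760128 + 0.530685 = 1.290813.
Inverse-square distance factor (a/d)² = 1.0118² = 1.023739.
Q̄ = (S_0/π) × 1.023739 × [bracket] = (2391/π) × 1.023739 × 1.290813 = 1006 W/m².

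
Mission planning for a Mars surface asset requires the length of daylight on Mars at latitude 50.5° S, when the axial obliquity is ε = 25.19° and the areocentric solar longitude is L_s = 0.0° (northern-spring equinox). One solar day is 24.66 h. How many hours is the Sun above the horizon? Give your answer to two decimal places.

12.33 h

sin δ = sin 25.19° × sin 0.0° = 0.00000, so δ = +0.000°.
cos h₀ = −tan ϕ · tan δ = −tan(-50.5°) × tan(+0.000°) = 0.0000, so h₀ = 1.5708 rad = 90.00°.
Daylight = 2h₀/(2π) × 24.66 h = (1.5708/π) × 24.66 = 12.33 h.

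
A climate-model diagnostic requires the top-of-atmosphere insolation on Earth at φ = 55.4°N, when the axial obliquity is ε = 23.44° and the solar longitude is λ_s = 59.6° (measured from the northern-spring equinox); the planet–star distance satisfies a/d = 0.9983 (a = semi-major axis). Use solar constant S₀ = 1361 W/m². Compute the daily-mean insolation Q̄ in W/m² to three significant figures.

Solar declination: sin δ = sin ε · sin λ_s = sin 23.44° × sin 59.6° = 0.34310, so δ = +20.066°.
cos H₀ = −tan(+55.4°) tan(+20.066°) = -0.5295, H₀ = 2.1288 rad.
Bracket: H₀ sin φ sin δ + cos φ cos δ sin H₀ = 2.1288×0.82314×0.34310 + 0.56784×0.93930×0.84832 = 0.601214 + 0.452470 = 1.053684.
Inverse-square distance factor (a/d)² = 0.9983² = 0.996603.
Q̄ = (S₀/π) × 0.996603 × [bracket] = (1361/π) × 0.996603 × 1.053684 = 454.9 W/m².

Q̄ ≈ 455 W/m²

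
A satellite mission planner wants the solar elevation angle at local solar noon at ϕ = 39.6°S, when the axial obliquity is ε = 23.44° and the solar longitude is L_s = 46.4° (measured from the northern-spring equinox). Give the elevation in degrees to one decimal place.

33.7°

Solar declination: sin δ = sin ε · sin L_s = sin 23.44° × sin 46.4° = 0.28807, so δ = +16.742°.
At local noon the hour angle is zero, so the zenith angle equals |ϕ − δ| = |-39.6° − (+16.742°)| = 56.342°.
Elevation = 90° − 56.342° = 33.7°.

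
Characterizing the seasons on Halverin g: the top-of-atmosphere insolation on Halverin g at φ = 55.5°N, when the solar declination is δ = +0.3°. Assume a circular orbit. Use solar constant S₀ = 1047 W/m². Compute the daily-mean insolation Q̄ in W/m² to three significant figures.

Q̄ ≈ 191 W/m²

cos H₀ = −tan(+55.5°) tan(+0.300°) = -0.0076, H₀ = 1.5784 rad.
Bracket: H₀ sin φ sin δ + cos φ cos δ sin H₀ = 1.5784×0.82413×0.00524 + 0.56641×0.99999×0.99997 = 0.006816 + 0.566387 = 0.573203.
Q̄ = (S₀/π) × [bracket] = (1047/π) × 0.573203 = 191.0 W/m².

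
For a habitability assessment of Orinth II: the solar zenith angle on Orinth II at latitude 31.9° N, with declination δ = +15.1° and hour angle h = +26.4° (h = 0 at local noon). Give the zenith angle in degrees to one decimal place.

θ_z = 29.3°

cos θ_z = sin ϕ sin δ + cos ϕ cos δ cos h = 0.137661 + 0.734178 = 0.871839.
θ_z = arccos(0.871839) = 29.3°.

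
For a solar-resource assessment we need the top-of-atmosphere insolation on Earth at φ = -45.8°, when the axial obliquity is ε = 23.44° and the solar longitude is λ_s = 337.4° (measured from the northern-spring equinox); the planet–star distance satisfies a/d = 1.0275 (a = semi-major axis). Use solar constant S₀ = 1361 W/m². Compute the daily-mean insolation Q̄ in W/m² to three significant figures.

Solar declination: sin δ = sin ε · sin λ_s = sin 23.44° × sin 337.4° = -0.15287, so δ = -8.793°.
cos H₀ = −tan(-45.8°) tan(-8.793°) = -0.1591, H₀ = 1.7305 rad.
Bracket: H₀ sin φ sin δ + cos φ cos δ sin H₀ = 1.7305×-0.71691×-0.15287 + 0.69717×0.98825×0.98727 = 0.189652 + 0.680208 = 0.869860.
Inverse-square distance factor (a/d)² = 1.0275² = 1.055756.
Q̄ = (S₀/π) × 1.055756 × [bracket] = (1361/π) × 1.055756 × 0.869860 = 397.9 W/m².

Q̄ ≈ 398 W/m²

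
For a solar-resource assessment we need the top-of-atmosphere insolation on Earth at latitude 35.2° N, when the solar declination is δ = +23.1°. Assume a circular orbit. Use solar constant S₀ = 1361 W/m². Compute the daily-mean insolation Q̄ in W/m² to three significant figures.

cos H₀ = −tan(+35.2°) tan(+23.100°) = -0.3009, H₀ = 1.8764 rad.
Bracket: H₀ sin φ sin δ + cos φ cos δ sin H₀ = 1.8764×0.57643×0.39234 + 0.81714×0.91982×0.95366 = 0.424360 + 0.716792 = 1.141152.
Q̄ = (S₀/π) × [bracket] = (1361/π) × 1.141152 = 494.4 W/m².

Q̄ ≈ 494 W/m²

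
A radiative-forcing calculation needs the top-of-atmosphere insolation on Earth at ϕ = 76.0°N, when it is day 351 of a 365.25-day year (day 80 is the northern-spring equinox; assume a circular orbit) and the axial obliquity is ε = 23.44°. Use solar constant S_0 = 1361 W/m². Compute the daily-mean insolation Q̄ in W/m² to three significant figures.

Solar longitude: L_s = 360° × (351 − 80)/365.25 = 267.105°.
sin δ = sin 23.44° × sin 267.105° = -0.39728, so δ = -23.408°.
cos h₀ = −tan(+76.0°) tan(-23.408°) = 1.7363 ≥ 1 ⇒ polar night, h₀ = 0 and Q̄ = 0.

Q̄ ≈ 0.00 W/m²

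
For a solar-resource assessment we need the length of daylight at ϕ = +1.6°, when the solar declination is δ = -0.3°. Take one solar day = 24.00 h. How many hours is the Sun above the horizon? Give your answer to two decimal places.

cos h₀ = −tan ϕ · tan δ = −tan(+1.6°) × tan(-0.300°) = 0.0001, so h₀ = 1.5707 rad = 89.99°.
Daylight = 2h₀/(2π) × 24.00 h = (1.5707/π) × 24.00 = 12.00 h.

12.00 h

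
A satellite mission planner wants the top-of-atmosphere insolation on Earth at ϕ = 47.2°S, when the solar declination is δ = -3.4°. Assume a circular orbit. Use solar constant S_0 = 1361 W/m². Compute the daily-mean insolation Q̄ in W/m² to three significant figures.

cos h₀ = −tan(-47.2°) tan(-3.400°) = -0.0642, h₀ = 1.6350 rad.
Bracket: h₀ sin ϕ sin δ + cos ϕ cos δ sin h₀ = 1.6350×-0.73373×-0.05931 + 0.67944×0.99824×0.99794 = 0.071151 + 0.676847 = 0.747998.
Q̄ = (S_0/π) × [bracket] = (1361/π) × 0.747998 = 324.0 W/m².

Q̄ ≈ 324 W/m²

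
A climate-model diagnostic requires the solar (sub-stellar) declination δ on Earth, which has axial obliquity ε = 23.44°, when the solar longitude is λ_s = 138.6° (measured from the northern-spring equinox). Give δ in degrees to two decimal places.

δ = +15.25°

sin δ = sin ε · sin λ_s = sin 23.44° × sin 138.6° = 0.263062.
δ = arcsin(0.263062) = +15.25°.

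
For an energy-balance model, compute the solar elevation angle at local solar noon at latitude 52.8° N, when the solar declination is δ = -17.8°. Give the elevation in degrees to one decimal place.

19.4°

At local noon the hour angle is zero, so the zenith angle equals |φ − δ| = |+52.8° − (-17.800°)| = 70.600°.
Elevation = 90° − 70.600° = 19.4°.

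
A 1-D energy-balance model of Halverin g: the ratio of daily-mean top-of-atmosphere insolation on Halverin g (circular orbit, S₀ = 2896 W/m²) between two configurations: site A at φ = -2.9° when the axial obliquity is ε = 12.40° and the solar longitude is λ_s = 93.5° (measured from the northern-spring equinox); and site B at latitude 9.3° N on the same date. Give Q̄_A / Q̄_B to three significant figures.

— Configuration A (φ=-2.9°):
Solar declination: sin δ = sin ε · sin λ_s = sin 12.40° × sin 93.5° = 0.21433, so δ = +12.377°.
cos H₀ = −tan(-2.9°) tan(+12.377°) = 0.0111, H₀ = 1.5597 rad.
Bracket: H₀ sin φ sin δ + cos φ cos δ sin H₀ = 1.5597×-0.05059×0.21433 + 0.99872×0.97676×0.99994 = -0.016912 + 0.975451 = 0.958539.
Q̄ = (S₀/π) × [bracket] = (2896/π) × 0.958539 = 883.61 W/m².
— Configuration B (φ=+9.3°):
cos H₀ = −tan(+9.3°) tan(+12.377°) = -0.0359, H₀ = 1.6067 rad.
Bracket: H₀ sin φ sin δ + cos φ cos δ sin H₀ = 1.6067×0.16160×0.21433 + 0.98686×0.97676×0.99935 = 0.055649 + 0.963299 = 1.018948.
Q̄ = (S₀/π) × [bracket] = (2896/π) × 1.018948 = 939.29 W/m².
Ratio Q̄_A / Q̄_B = 883.61 / 939.29 = 0.9407.

Q̄_A / Q̄_B ≈ 0.941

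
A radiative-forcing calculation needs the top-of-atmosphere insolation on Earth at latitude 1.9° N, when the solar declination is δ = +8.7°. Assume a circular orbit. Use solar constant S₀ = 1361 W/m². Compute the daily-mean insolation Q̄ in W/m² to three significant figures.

Q̄ ≈ 431 W/m²

cos H₀ = −tan(+1.9°) tan(+8.700°) = -0.0051, H₀ = 1.5759 rad.
Bracket: H₀ sin φ sin δ + cos φ cos δ sin H₀ = 1.5759×0.03316×0.15126 + 0.99945×0.98849×0.99999 = 0.007904 + 0.987936 = 0.995840.
Q̄ = (S₀/π) × [bracket] = (1361/π) × 0.995840 = 431.4 W/m².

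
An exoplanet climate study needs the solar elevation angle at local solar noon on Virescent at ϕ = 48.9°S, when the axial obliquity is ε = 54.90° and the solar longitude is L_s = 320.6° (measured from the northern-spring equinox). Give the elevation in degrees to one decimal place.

Solar declination: sin δ = sin ε · sin L_s = sin 54.90° × sin 320.6° = -0.51930, so δ = -31.286°.
At local noon the hour angle is zero, so the zenith angle equals |ϕ − δ| = |-48.9° − (-31.286°)| = 17.614°.
Elevation = 90° − 17.614° = 72.4°.

72.4°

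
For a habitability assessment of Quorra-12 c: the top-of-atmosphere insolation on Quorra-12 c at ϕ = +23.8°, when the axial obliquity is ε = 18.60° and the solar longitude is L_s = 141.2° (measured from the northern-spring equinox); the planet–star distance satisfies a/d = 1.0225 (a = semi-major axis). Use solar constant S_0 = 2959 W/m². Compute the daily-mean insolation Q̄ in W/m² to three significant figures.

Solar declination: sin δ = sin ε · sin L_s = sin 18.60° × sin 141.2° = 0.19986, so δ = +11.529°.
cos h₀ = −tan(+23.8°) tan(+11.529°) = -0.0900, h₀ = 1.6609 rad.
Bracket: h₀ sin ϕ sin δ + cos ϕ cos δ sin h₀ = 1.6609×0.40355×0.19986 + 0.91496×0.97982×0.99594 = 0.133957 + 0.892856 = 1.026813.
Inverse-square distance factor (a/d)² = 1.0225² = 1.045506.
Q̄ = (S_0/π) × 1.045506 × [bracket] = (2959/π) × 1.045506 × 1.026813 = 1011 W/m².

Q̄ ≈ 1.01e+03 W/m²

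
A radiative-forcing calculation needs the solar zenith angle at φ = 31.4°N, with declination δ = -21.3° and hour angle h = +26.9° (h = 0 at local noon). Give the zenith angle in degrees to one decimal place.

θ_z = 58.7°

cos θ_z = sin φ sin δ + cos φ cos δ cos h = -0.189257 + 0.709198 = 0.519941.
θ_z = arccos(0.519941) = 58.7°.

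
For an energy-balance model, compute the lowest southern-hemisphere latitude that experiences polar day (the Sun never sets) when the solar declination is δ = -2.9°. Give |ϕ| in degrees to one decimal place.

Polar day requires cos h₀ = −tan ϕ tan δ ≤ −1, i.e. tan ϕ tan δ ≥ 1.
The boundary is |tan ϕ| · |tan δ| = 1, so |ϕ| = 90° − |δ| = 90° − 2.9° = 87.1° in the southern hemisphere.

|ϕ| = 87.1°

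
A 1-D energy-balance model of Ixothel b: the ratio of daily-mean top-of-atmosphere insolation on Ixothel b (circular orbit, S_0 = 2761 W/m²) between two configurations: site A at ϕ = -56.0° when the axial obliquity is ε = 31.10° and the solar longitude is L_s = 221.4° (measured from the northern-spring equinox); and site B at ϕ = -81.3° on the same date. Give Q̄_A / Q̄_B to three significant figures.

Q̄_A / Q̄_B ≈ 0.989

— Configuration A (ϕ=-56.0°):
Solar declination: sin δ = sin ε · sin L_s = sin 31.10° × sin 221.4° = -0.34159, so δ = -19.974°.
cos h₀ = −tan(-56.0°) tan(-19.974°) = -0.5388, h₀ = 2.1399 rad.
Bracket: h₀ sin ϕ sin δ + cos ϕ cos δ sin h₀ = 2.1399×-0.82904×-0.34159 + 0.55919×0.93985×0.84241 = 0.606002 + 0.442733 = 1.048735.
Q̄ = (S_0/π) × [bracket] = (2761/π) × 1.048735 = 921.68 W/m².
— Configuration B (ϕ=-81.3°):
cos h₀ = −tan(-81.3°) tan(-19.974°) = -2.3752 ≤ −1 ⇒ polar day, h₀ = π.
Bracket: h₀ sin ϕ sin δ + cos ϕ cos δ sin h₀ = 3.1416×-0.98849×-0.34159 + 0.15126×0.93985×0.00000 = 1.060787 + 0.000000 = 1.060787.
Q̄ = (S_0/π) × [bracket] = (2761/π) × 1.060787 = 932.28 W/m².
Ratio Q̄_A / Q̄_B = 921.68 / 932.28 = 0.9886.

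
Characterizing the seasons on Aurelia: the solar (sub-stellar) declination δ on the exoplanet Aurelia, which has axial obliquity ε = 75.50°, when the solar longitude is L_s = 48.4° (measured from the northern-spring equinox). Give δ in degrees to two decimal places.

δ = +46.38°

sin δ = sin ε · sin L_s = sin 75.50° × sin 48.4° = 0.723979.
δ = arcsin(0.723979) = +46.38°.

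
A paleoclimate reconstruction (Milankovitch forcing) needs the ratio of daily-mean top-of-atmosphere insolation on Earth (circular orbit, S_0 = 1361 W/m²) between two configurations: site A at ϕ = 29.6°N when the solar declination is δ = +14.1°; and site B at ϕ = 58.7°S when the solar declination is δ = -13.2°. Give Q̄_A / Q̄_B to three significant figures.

— Configuration A (ϕ=+29.6°):
cos h₀ = −tan(+29.6°) tan(+14.100°) = -0.1427, h₀ = 1.7140 rad.
Bracket: h₀ sin ϕ sin δ + cos ϕ cos δ sin h₀ = 1.7140×0.49394×0.24362 + 0.86949×0.96987×0.98977 = 0.206252 + 0.834665 = 1.040917.
Q̄ = (S_0/π) × [bracket] = (1361/π) × 1.040917 = 450.95 W/m².
— Configuration B (ϕ=-58.7°):
cos h₀ = −tan(-58.7°) tan(-13.200°) = -0.3858, h₀ = 1.9668 rad.
Bracket: h₀ sin ϕ sin δ + cos ϕ cos δ sin h₀ = 1.9668×-0.85446×-0.22835 + 0.51952×0.97358×0.92260 = 0.383754 + 0.466646 = 0.850400.
Q̄ = (S_0/π) × [bracket] = (1361/π) × 0.850400 = 368.41 W/m².
Ratio Q̄_A / Q̄_B = 450.95 / 368.41 = 1.224.

Q̄_A / Q̄_B ≈ 1.22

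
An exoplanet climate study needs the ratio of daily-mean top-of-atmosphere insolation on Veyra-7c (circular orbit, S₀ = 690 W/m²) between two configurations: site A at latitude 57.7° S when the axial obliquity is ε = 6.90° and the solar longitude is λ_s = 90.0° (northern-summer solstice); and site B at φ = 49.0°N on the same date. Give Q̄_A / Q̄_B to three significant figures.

Q̄_A / Q̄_B ≈ 0.476

— Configuration A (φ=-57.7°):
Solar declination: sin δ = sin ε · sin λ_s = sin 6.90° × sin 90.0° = 0.12014, so δ = +6.900°.
cos H₀ = −tan(-57.7°) tan(+6.900°) = 0.1914, H₀ = 1.3782 rad.
Bracket: H₀ sin φ sin δ + cos φ cos δ sin H₀ = 1.3782×-0.84526×0.12014 + 0.53435×0.99276×0.98151 = -0.139956 + 0.520673 = 0.380717.
Q̄ = (S₀/π) × [bracket] = (690/π) × 0.380717 = 83.618 W/m².
— Configuration B (φ=+49.0°):
cos H₀ = −tan(+49.0°) tan(+6.900°) = -0.1392, H₀ = 1.7105 rad.
Bracket: H₀ sin φ sin δ + cos φ cos δ sin H₀ = 1.7105×0.75471×0.12014 + 0.65606×0.99276×0.99026 = 0.155093 + 0.644966 = 0.800059.
Q̄ = (S₀/π) × [bracket] = (690/π) × 0.800059 = 175.72 W/m².
Ratio Q̄_A / Q̄_B = 83.618 / 175.72 = 0.4759.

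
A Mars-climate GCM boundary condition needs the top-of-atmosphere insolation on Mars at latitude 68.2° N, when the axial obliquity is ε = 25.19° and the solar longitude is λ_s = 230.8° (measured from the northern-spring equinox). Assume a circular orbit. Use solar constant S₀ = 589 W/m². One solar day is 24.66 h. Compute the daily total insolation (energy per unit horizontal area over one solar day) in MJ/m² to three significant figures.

Solar declination: sin δ = sin ε · sin λ_s = sin 25.19° × sin 230.8° = -0.32983, so δ = -19.259°.
cos H₀ = −tan(+68.2°) tan(-19.259°) = 0.8735, H₀ = 0.5084 rad.
Bracket: H₀ sin φ sin δ + cos φ cos δ sin H₀ = 0.5084×0.92849×-0.32983 + 0.37137×0.94404×0.48678 = -0.155694 + 0.170659 = 0.014965.
Q̄ = (S₀/π) × [bracket] = (589/π) × 0.014965 = 2.8057 W/m².
Daily total = Q̄ × 24.66 h × 3600 s/h = 2.8057 × 24.66 × 3600 / 10⁶ = 0.2491 MJ/m².

0.249 MJ/m²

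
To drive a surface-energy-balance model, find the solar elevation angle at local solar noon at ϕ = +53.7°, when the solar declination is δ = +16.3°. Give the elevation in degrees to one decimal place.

52.6°

At local noon the hour angle is zero, so the zenith angle equals |ϕ − δ| = |+53.7° − (+16.300°)| = 37.400°.
Elevation = 90° − 37.400° = 52.6°.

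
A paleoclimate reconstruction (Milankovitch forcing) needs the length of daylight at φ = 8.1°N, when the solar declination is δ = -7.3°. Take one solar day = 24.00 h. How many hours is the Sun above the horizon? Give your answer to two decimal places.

11.86 h

cos H₀ = −tan φ · tan δ = −tan(+8.1°) × tan(-7.300°) = 0.0182, so H₀ = 1.5526 rad = 88.96°.
Daylight = 2H₀/(2π) × 24.00 h = (1.5526/π) × 24.00 = 11.86 h.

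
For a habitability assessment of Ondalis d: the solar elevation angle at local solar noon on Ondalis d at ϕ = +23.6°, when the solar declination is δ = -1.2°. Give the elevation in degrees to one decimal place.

65.2°

At local noon the hour angle is zero, so the zenith angle equals |ϕ − δ| = |+23.6° − (-1.200°)| = 24.800°.
Elevation = 90° − 24.800° = 65.2°.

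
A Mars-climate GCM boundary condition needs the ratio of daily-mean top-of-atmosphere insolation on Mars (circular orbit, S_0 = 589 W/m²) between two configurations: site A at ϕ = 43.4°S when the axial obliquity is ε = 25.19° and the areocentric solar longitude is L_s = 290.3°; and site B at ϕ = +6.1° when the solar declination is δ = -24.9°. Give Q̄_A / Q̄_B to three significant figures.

— Configuration A (ϕ=-43.4°):
sin δ = sin 25.19° × sin 290.3° = -0.39919, so δ = -23.527°.
cos h₀ = −tan(-43.4°) tan(-23.527°) = -0.4117, h₀ = 1.9951 rad.
Bracket: h₀ sin ϕ sin δ + cos ϕ cos δ sin h₀ = 1.9951×-0.68709×-0.39919 + 0.72657×0.91687×0.91131 = 0.547215 + 0.607088 = 1.154303.
Q̄ = (S_0/π) × [bracket] = (589/π) × 1.154303 = 216.41 W/m².
— Configuration B (ϕ=+6.1°):
cos h₀ = −tan(+6.1°) tan(-24.900°) = 0.0496, h₀ = 1.5212 rad.
Bracket: h₀ sin ϕ sin δ + cos ϕ cos δ sin h₀ = 1.5212×0.10626×-0.42104 + 0.99434×0.90704×0.99877 = -0.068058 + 0.900797 = 0.832739.
Q̄ = (S_0/π) × [bracket] = (589/π) × 0.832739 = 156.13 W/m².
Ratio Q̄_A / Q̄_B = 216.41 / 156.13 = 1.386.

Q̄_A / Q̄_B ≈ 1.39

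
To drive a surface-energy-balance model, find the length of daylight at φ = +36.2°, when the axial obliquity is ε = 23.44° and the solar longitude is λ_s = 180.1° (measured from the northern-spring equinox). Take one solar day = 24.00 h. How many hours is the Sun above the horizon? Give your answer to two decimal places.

Solar declination: sin δ = sin ε · sin λ_s = sin 23.44° × sin 180.1° = -0.00069, so δ = -0.040°.
cos H₀ = −tan φ · tan δ = −tan(+36.2°) × tan(-0.040°) = 0.0005, so H₀ = 1.5703 rad = 89.97°.
Daylight = 2H₀/(2π) × 24.00 h = (1.5703/π) × 24.00 = 12.00 h.

12.00 h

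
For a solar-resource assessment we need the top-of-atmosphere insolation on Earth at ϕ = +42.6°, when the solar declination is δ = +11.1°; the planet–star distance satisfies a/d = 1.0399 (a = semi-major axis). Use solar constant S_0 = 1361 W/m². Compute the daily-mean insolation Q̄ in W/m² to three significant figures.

Q̄ ≈ 440 W/m²

cos h₀ = −tan(+42.6°) tan(+11.100°) = -0.1804, h₀ = 1.7522 rad.
Bracket: h₀ sin ϕ sin δ + cos ϕ cos δ sin h₀ = 1.7522×0.67688×0.19252 + 0.73610×0.98129×0.98359 = 0.228334 + 0.710474 = 0.938808.
Inverse-square distance factor (a/d)² = 1.0399² = 1.081392.
Q̄ = (S_0/π) × 1.081392 × [bracket] = (1361/π) × 1.081392 × 0.938808 = 439.8 W/m².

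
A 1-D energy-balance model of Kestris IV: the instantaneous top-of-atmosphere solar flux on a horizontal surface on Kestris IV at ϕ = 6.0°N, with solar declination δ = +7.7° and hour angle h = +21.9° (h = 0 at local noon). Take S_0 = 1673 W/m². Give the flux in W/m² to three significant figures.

1.55e+03 W/m²

cos θ_z = sin ϕ sin δ + cos ϕ cos δ cos h = 0.014005 + 0.914433 = 0.928438.
Flux = S_0 · cos θ_z = 1673 × 0.928438 = 1553 W/m².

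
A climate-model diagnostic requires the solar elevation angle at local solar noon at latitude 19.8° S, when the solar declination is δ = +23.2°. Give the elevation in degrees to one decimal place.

At local noon the hour angle is zero, so the zenith angle equals |φ − δ| = |-19.8° − (+23.200°)| = 43.000°.
Elevation = 90° − 43.000° = 47.0°.

47.0°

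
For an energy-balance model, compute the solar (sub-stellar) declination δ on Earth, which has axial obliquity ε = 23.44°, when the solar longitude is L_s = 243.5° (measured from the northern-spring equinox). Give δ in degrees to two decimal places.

δ = -20.85°

sin δ = sin ε · sin L_s = sin 23.44° × sin 243.5° = -0.355995.
δ = arcsin(-0.355995) = -20.85°.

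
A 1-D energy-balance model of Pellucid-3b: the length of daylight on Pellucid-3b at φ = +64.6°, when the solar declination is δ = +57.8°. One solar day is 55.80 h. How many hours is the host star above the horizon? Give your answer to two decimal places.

Sunrise equation: cos H₀ = −tan φ · tan δ = -3.3443 ≤ −1, so the host star never sets (polar day) and H₀ = π.
Daylight = 2H₀/(2π) × 55.80 h = (3.1416/π) × 55.80 = 55.80 h.

55.80 h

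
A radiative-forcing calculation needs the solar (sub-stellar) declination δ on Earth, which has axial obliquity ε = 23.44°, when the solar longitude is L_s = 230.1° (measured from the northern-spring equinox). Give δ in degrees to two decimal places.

δ = -17.77°

sin δ = sin ε · sin L_s = sin 23.44° × sin 230.1° = -0.305169.
δ = arcsin(-0.305169) = -17.77°.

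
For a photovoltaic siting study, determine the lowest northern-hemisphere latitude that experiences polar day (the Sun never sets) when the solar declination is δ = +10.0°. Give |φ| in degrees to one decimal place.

|φ| = 80.0°

Polar day requires cos H₀ = −tan φ tan δ ≤ −1, i.e. tan φ tan δ ≥ 1.
The boundary is |tan φ| · |tan δ| = 1, so |φ| = 90° − |δ| = 90° − 10.0° = 80.0° in the northern hemisphere.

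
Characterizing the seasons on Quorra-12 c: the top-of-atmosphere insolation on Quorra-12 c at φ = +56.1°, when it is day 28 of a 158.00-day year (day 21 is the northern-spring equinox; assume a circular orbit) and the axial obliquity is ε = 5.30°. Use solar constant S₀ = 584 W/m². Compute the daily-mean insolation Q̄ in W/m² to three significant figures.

Q̄ ≈ 110 W/m²

Solar longitude: λ_s = 360° × (28 − 21)/158.00 = 15.949°.
sin δ = sin 5.30° × sin 15.949° = 0.02538, so δ = +1.454°.
cos H₀ = −tan(+56.1°) tan(+1.454°) = -0.0378, H₀ = 1.6086 rad.
Bracket: H₀ sin φ sin δ + cos φ cos δ sin H₀ = 1.6086×0.83001×0.02538 + 0.55775×0.99968×0.99929 = 0.033886 + 0.557176 = 0.591062.
Q̄ = (S₀/π) × [bracket] = (584/π) × 0.591062 = 109.9 W/m².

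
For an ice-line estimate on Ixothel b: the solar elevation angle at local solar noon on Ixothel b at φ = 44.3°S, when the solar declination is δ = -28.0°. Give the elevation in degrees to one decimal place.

73.7°

At local noon the hour angle is zero, so the zenith angle equals |φ − δ| = |-44.3° − (-28.000°)| = 16.300°.
Elevation = 90° − 16.300° = 73.7°.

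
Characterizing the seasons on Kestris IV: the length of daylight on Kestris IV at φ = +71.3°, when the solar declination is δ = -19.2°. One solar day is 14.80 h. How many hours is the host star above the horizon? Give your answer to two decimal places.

cos H₀ = −tan φ · tan δ = 1.0288 ≥ 1, so the host star never rises (polar night) and H₀ = 0.
Daylight = 2H₀/(2π) × 14.80 h = (0.0000/π) × 14.80 = 0.00 h.

0.00 h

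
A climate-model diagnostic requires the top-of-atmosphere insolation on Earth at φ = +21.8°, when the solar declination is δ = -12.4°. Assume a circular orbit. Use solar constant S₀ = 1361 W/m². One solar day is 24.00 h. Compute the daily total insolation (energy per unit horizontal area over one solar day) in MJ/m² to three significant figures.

29.4 MJ/m²

cos H₀ = −tan(+21.8°) tan(-12.400°) = 0.0879, H₀ = 1.4827 rad.
Bracket: H₀ sin φ sin δ + cos φ cos δ sin H₀ = 1.4827×0.37137×-0.21474 + 0.92849×0.97667×0.99613 = -0.118242 + 0.903319 = 0.785077.
Q̄ = (S₀/π) × [bracket] = (1361/π) × 0.785077 = 340.11 W/m².
Daily total = Q̄ × 24.00 h × 3600 s/h = 340.11 × 24.00 × 3600 / 10⁶ = 29.39 MJ/m².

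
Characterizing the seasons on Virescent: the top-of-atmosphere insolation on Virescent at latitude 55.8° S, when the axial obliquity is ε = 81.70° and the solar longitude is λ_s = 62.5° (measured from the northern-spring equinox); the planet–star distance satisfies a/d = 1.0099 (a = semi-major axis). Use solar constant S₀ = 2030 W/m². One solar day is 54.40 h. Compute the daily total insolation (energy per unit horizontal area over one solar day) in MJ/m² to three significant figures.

0.00 MJ/m²

Solar declination: sin δ = sin ε · sin λ_s = sin 81.70° × sin 62.5° = 0.87772, so δ = +61.369°.
cos H₀ = −tan(-55.8°) tan(+61.369°) = 2.6953 ≥ 1 ⇒ polar night, H₀ = 0 and Q̄ = 0.
Inverse-square distance factor (a/d)² = 1.0099² = 1.019898.
Daily total = Q̄ × 54.40 h × 3600 s/h = 0.00 MJ/m².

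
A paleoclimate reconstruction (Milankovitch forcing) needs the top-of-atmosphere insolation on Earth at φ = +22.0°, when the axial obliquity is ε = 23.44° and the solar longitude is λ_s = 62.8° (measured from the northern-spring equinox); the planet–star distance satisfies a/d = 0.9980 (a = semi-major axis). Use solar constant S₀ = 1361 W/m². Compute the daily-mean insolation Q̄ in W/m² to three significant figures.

Solar declination: sin δ = sin ε · sin λ_s = sin 23.44° × sin 62.8° = 0.35380, so δ = +20.720°.
cos H₀ = −tan(+22.0°) tan(+20.720°) = -0.1528, H₀ = 1.7242 rad.
Bracket: H₀ sin φ sin δ + cos φ cos δ sin H₀ = 1.7242×0.37461×0.35380 + 0.92718×0.93532×0.98825 = 0.228520 + 0.857020 = 1.085540.
Inverse-square distance factor (a/d)² = 0.9980² = 0.996004.
Q̄ = (S₀/π) × 0.996004 × [bracket] = (1361/π) × 0.996004 × 1.085540 = 468.4 W/m².

Q̄ ≈ 468 W/m²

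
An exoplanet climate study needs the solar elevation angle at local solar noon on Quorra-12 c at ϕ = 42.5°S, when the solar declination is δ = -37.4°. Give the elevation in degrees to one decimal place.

At local noon the hour angle is zero, so the zenith angle equals |ϕ − δ| = |-42.5° − (-37.400°)| = 5.100°.
Elevation = 90° − 5.100° = 84.9°.

84.9°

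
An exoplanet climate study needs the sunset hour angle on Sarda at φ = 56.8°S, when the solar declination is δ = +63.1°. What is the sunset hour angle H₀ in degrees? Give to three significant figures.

cos H₀ = −tan φ · tan δ = 3.0122 ≥ 1, so the host star never rises (polar night) and H₀ = 0.

H₀ = 0.00°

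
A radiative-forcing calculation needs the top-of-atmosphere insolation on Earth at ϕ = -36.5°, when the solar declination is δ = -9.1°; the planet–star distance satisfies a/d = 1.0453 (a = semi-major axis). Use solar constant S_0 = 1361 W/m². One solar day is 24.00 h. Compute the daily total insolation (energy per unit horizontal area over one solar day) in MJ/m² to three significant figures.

cos h₀ = −tan(-36.5°) tan(-9.100°) = -0.1185, h₀ = 1.6896 rad.
Bracket: h₀ sin ϕ sin δ + cos ϕ cos δ sin h₀ = 1.6896×-0.59482×-0.15816 + 0.80386×0.98741×0.99295 = 0.158952 + 0.788144 = 0.947096.
Inverse-square distance factor (a/d)² = 1.0453² = 1.092652.
Q̄ = (S_0/π) × 1.092652 × [bracket] = (1361/π) × 1.092652 × 0.947096 = 448.32 W/m².
Daily total = Q̄ × 24.00 h × 3600 s/h = 448.32 × 24.00 × 3600 / 10⁶ = 38.73 MJ/m².

38.7 MJ/m²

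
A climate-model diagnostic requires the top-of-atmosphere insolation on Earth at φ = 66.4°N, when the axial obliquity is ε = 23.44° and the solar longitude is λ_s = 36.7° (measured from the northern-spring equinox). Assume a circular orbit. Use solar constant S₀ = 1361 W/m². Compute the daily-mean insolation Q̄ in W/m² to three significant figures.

Solar declination: sin δ = sin ε · sin λ_s = sin 23.44° × sin 36.7° = 0.23773, so δ = +13.753°.
cos H₀ = −tan(+66.4°) tan(+13.753°) = -0.5602, H₀ = 2.1654 rad.
Bracket: H₀ sin φ sin δ + cos φ cos δ sin H₀ = 2.1654×0.91636×0.23773 + 0.40035×0.97133×0.82836 = 0.471724 + 0.322126 = 0.793850.
Q̄ = (S₀/π) × [bracket] = (1361/π) × 0.793850 = 343.9 W/m².

Q̄ ≈ 344 W/m²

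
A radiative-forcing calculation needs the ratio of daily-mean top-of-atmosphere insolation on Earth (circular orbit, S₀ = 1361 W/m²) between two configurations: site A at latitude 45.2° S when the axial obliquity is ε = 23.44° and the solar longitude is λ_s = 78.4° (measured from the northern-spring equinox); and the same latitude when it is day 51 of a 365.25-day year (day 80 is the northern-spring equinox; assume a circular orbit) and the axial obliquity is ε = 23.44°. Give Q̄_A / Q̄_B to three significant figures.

Q̄_A / Q̄_B ≈ 0.299

— Configuration A (φ=-45.2°):
Solar declination: sin δ = sin ε · sin λ_s = sin 23.44° × sin 78.4° = 0.38966, so δ = +22.934°.
cos H₀ = −tan(-45.2°) tan(+22.934°) = 0.4261, H₀ = 1.1307 rad.
Bracket: H₀ sin φ sin δ + cos φ cos δ sin H₀ = 1.1307×-0.70957×0.38966 + 0.70463×0.92096×0.90469 = -0.312628 + 0.587086 = 0.274458.
Q̄ = (S₀/π) × [bracket] = (1361/π) × 0.274458 = 118.90 W/m².
— Configuration B (φ=-45.2°):
Solar longitude: λ_s = 360° × (51 − 80)/365.25 = -28.583°, i.e. -28.583° + 360° = 331.417°.
sin δ = sin 23.44° × sin 331.417° = -0.19032, so δ = -10.971°.
cos H₀ = −tan(-45.2°) tan(-10.971°) = -0.1952, H₀ = 1.7673 rad.
Bracket: H₀ sin φ sin δ + cos φ cos δ sin H₀ = 1.7673×-0.70957×-0.19032 + 0.70463×0.98172×0.98076 = 0.238666 + 0.678440 = 0.917106.
Q̄ = (S₀/π) × [bracket] = (1361/π) × 0.917106 = 397.31 W/m².
Ratio Q̄_A / Q̄_B = 118.90 / 397.31 = 0.2993.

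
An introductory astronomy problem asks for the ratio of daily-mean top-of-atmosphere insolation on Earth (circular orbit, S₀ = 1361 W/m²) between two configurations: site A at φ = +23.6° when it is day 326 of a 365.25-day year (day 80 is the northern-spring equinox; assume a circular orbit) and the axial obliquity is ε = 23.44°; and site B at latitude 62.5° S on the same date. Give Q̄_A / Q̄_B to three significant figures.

— Configuration A (φ=+23.6°):
Solar longitude: λ_s = 360° × (326 − 80)/365.25 = 242.464°.
sin δ = sin 23.44° × sin 242.464° = -0.35273, so δ = -20.654°.
cos H₀ = −tan(+23.6°) tan(-20.654°) = 0.1647, H₀ = 1.4054 rad.
Bracket: H₀ sin φ sin δ + cos φ cos δ sin H₀ = 1.4054×0.40035×-0.35273 + 0.91636×0.93573×0.98635 = -0.198464 + 0.845761 = 0.647297.
Q̄ = (S₀/π) × [bracket] = (1361/π) × 0.647297 = 280.42 W/m².
— Configuration B (φ=-62.5°):
cos H₀ = −tan(-62.5°) tan(-20.654°) = -0.7241, H₀ = 2.3806 rad.
Bracket: H₀ sin φ sin δ + cos φ cos δ sin H₀ = 2.3806×-0.88701×-0.35273 + 0.46175×0.93573×0.68967 = 0.744830 + 0.297988 = 1.042818.
Q̄ = (S₀/π) × [bracket] = (1361/π) × 1.042818 = 451.77 W/m².
Ratio Q̄_A / Q̄_B = 280.42 / 451.77 = 0.6207.

Q̄_A / Q̄_B ≈ 0.621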